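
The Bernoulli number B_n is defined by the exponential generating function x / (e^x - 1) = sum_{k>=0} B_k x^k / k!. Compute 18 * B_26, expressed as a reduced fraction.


Bernoulli numbers can also be computed recursively via B_0 = 1 and sum_{j=0}^{m} C(m+1, j) B_j = 0 for m >= 1. Odd-index Bernoulli numbers vanish for k >= 3.
Computing B_26 = 8553103/6, so 18 * B_26 = 18 * 8553103/6 = 25659309.

25659309


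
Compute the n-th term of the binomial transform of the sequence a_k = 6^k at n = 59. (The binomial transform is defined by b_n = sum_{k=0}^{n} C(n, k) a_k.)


With a_k = 6^k, b_n = sum_{k=0}^{n} C(n, k) 6^k = (1 + 6)^n by the binomial theorem.
For n = 59: (1 + 6)^59 = 7^59 = 72574551534231909331741171093173785967490646405143.

72574551534231909331741171093173785967490646405143


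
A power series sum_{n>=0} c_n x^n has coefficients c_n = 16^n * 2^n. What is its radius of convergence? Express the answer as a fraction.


By the root test (Cauchy-Hadamard), the radius is R = 1 / limsup_n |c_n|^(1/n).
Here |c_n|^(1/n) = (16^n * 2^n)^(1/n) = 16 * 2 = 32 for all n.
So R = 1/32 = 1/32.

1/32


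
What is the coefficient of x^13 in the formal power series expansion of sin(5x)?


The Maclaurin series is sin(t) = sum_{k>=0} (-1)^k t^(2k+1) / (2k+1)!, so substituting t = 5x, only odd powers of x are nonzero, with coefficient of x^(2k+1) equal to (-1)^k 5^(2k+1) / (2k+1)!.
Write 13 = 2*6 + 1, giving the coefficient (-1)^6 * 5^13 / 13! = 1220703125/6227020800 = 48828125/249080832.

48828125/249080832


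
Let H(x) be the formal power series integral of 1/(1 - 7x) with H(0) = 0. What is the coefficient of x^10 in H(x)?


1/(1 - 7x) = sum_{k>=0} 7^k x^k. Integrating termwise with H(0) = 0:
H(x) = sum_{k>=0} 7^k x^(k+1) / (k+1) = sum_{m>=1} 7^(m-1) x^m / m.
For m = 10: 7^9/10 = 40353607/10 = 40353607/10.

40353607/10


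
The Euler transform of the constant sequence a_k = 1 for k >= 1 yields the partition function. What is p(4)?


The Euler transform converts the sequence a_k = 1 into the number of integer partitions.
Using the recurrence or dynamic programming:
p(4) = 5

5


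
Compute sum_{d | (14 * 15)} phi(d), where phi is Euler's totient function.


First, 14 * 15 = 210. One classical identity is sum_{d | n} phi(d) = n (each k in [1, n] has a unique gcd with n, and among the k's with gcd(k, n) = n/d there are phi(d) of them). So the sum equals 210. We also verify directly:
Divisors of 210: 1, 2, 3, 5, 6, 7, 10, 14, 15, 21, 30, 35, 42, 70, 105, 210.
phi values: 1, 1, 2, 4, 2, 6, 4, 6, 8, 12, 8, 24, 12, 24, 48, 48.
Sum = 210.

210


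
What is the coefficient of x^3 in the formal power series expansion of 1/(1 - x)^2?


The expansion 1/(1 - x)^r = sum_{k>=0} C(k + r - 1, r - 1) x^k follows from the multiset / negative-binomial theorem (or from repeated differentiation of the geometric series).
For r = 2 and k = 3:
C(4, 1) = 24 / (1 * 6) = 4.

4


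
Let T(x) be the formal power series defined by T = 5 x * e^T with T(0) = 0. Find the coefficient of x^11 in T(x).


Apply the Lagrange inversion formula: if T = 5 x * phi(T) with phi(t) = e^t, then
[x^n] T = 5^n * (1/n) [t^(n-1)] phi(t)^n = 5^n * (1/n) [t^(n-1)] e^(n t) = 5^n * (1/n) * n^(n-1) / (n-1)! = 5^n * n^(n-1) / n!.
When c = 1 this is the Cayley count of rooted labeled trees on n vertices, divided by n!.
For n = 11: 5^11 * 11^10 / 11! = 48828125 * 25937424601/39916800 = 4605366583984375/145152.

4605366583984375/145152


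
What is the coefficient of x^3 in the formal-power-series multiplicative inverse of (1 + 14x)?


The inverse is 1/(1 + 14x). Apply the geometric identity 1/(1 - y) = sum_{k>=0} y^k with y = -14x:
1/(1 + 14x) = sum_{k>=0} (-14)^k x^k.
So the coefficient of x^3 is (-14)^3 = -2744.

-2744


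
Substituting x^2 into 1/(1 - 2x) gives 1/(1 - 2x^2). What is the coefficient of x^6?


The coefficient of x^(2m) in 1/(1 - 2x^2) is 2^m.
With n = 6 = 2*3, the coefficient is 2^3 = 8.

8


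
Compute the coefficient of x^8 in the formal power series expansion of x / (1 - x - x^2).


Let f(x) = sum_{k>=0} a_k x^k. Multiplying f(x) * (1 - x - x^2) = x and matching coefficients gives a_0 = 0, a_1 = 1, and a_k = a_{k-1} + a_{k-2} for k >= 2. These are the Fibonacci numbers F_k.
Iterating from F_0 = 0, F_1 = 1:
F_0=0, F_1=1, F_2=1, F_3=2, F_4=3, F_5=5, F_6=8, F_7=13, F_8=21
F_8 = 21.

21


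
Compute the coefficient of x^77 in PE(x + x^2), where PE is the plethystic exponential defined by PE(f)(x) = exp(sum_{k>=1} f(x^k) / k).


With f(x) = x + x^2, the exponent is sum_{k>=1} (x^k + x^(2k)) / k = -ln(1 - x) - ln(1 - x^2). Exponentiating:
PE(x + x^2) = 1 / ((1 - x)(1 - x^2)).
This is the generating function for partitions of n into parts of size 1 or 2. The number of 2's can be any j in 0..38, and the rest are 1's, so
[x^77] = floor(77/2) + 1 = 39.

39


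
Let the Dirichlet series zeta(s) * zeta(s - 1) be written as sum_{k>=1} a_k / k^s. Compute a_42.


Convolution gives a_k = sum_{d | k} d * 1 = sum_{d | k} d = sigma(k), the sum of positive divisors of k.
For k = 42, the divisors are 1, 2, 3, 6, 7, 14, 21, 42, so
sigma(42) = 1 + 2 + 3 + 6 + 7 + 14 + 21 + 42 = 96.

96


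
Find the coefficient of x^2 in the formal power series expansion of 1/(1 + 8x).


Write 1/(1 + c x) = 1/(1 - (-c) x) and apply the geometric-series identity
1/(1 - y) = sum_{k>=0} y^k to get 1/(1 + c x) = sum_{k>=0} (-c)^k x^k.
So the coefficient of x^k is (-c)^k = (-1)^k * c^k.
Here c = 8 and k = 2:
(-8)^2 = 1 * 64 = 64

64


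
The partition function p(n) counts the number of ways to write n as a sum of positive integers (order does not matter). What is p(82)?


Using the generating function prod_{k>=1} 1/(1-x^k), we compute p(82).
By dynamic programming over parts 1 through 82:
p(82) = 20506255

20506255


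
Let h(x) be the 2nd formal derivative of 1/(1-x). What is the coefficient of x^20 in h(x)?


Differentiating 2 times: d^2/dx^2 [1/(1-x)] = 2!/(1-x)^3.
The expansion 1/(1-x)^3 = sum_{k>=0} C(k+2, 2) x^k, so the coefficient of x^n in 2!/(1-x)^3 is 2! * C(n+2, 2).
For n = 20: 2 * C(22, 2) = 2 * 231 = 462

462


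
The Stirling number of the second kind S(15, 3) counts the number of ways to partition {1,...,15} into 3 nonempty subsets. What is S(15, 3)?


Using the explicit formula S(n,k) = (1/k!) sum_{j=0}^{k} (-1)^(k-j) C(k,j) j^n:
S(15, 3) = 2375101
Equivalently, S(n,k) is n! times the coefficient of x^n in the EGF (e^x - 1)^k / k!.

2375101


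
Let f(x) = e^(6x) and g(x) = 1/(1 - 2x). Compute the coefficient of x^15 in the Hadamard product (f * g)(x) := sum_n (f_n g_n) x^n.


Expanding: f_k = 6^k/k! (from e^(6x)) and g_k = 2^k (from 1/(1 - 2x)). So the Hadamard coefficient (f * g)_k = 6^k 2^k / k! = (12)^k / k!.
For k = 15: 12^15/15! = 15407021574586368/1307674368000 = 10319560704/875875.

10319560704/875875


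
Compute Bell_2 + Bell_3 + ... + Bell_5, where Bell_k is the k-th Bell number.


Recall Bell_k counts set partitions of a k-set (with Bell_0 = 1 by convention).
Bell_2 through Bell_5: 2, 5, 15, 52
Sum = 2 + 5 + 15 + 52 = 74.

74


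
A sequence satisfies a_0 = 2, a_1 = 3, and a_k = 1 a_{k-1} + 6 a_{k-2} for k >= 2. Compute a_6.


The characteristic equation is t^2 - 1 t - 6 = 0, with roots r_1 = 3 and r_2 = -2 (so c_1 = r_1 + r_2, c_2 = -r_1 r_2 as required).
One can use the closed form a_n = A r_1^n + B r_2^n, but direct iteration is more reliable:
a_0 = 2, a_1 = 3, a_2 = 15, a_3 = 33, a_4 = 123, a_5 = 321, a_6 = 1059.
So a_6 = 1059.

1059


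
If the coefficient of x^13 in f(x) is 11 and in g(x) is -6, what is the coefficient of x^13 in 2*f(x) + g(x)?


Scalar multiplication scales coefficients: 2 * 11 = 22.
Then add the g coefficient: 22 + -6
= 16

16


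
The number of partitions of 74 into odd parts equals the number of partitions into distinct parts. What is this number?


Computing partitions of 74 into odd parts (1, 3, 5, ...):
Using the generating function prod_{k>=0} 1/(1-x^(2k+1)),
the count is 44046

44046


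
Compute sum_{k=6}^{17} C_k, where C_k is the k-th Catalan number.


C_6 through C_17: 132, 429, 1430, 4862, 16796, 58786, 208012, 742900, 2674440, 9694845, 35357670, 129644790
Sum = 132 + 429 + 1430 + 4862 + 16796 + 58786 + 208012 + 742900 + 2674440 + 9694845 + 35357670 + 129644790
= 178405092

178405092


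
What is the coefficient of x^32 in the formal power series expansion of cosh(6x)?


The Maclaurin series is cosh(t) = sum_{m>=0} t^(2m) / (2m)!, so substituting t = 6x, only even powers of x are nonzero, with coefficient of x^(2m) equal to 6^(2m) / (2m)!.
For x^32 the coefficient is 6^32/32! = 7958661109946400884391936/263130836933693530167218012160000000 = 774840978/25617946563506171875.

774840978/25617946563506171875


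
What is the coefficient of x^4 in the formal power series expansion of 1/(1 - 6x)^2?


The general identity 1/(1 - c x)^r = sum_{k>=0} c^k C(k + r - 1, r - 1) x^k follows by substituting y = c x into 1/(1 - y)^r = sum_{k>=0} C(k + r - 1, r - 1) y^k.
For c = 6, r = 2, k = 4:
6^4 * C(5, 1) = 1296 * 5 = 6480.

6480


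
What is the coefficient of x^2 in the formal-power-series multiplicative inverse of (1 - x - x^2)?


Let the inverse be f(x) = sum_{k>=0} a_k x^k. From f(x) * (1 - x - x^2) = 1 and matching coefficients:
 x^0: a_0 = 1.
 x^1: a_1 - a_0 = 0, so a_1 = 1.
 x^k (k >= 2): a_k - a_{k-1} - a_{k-2} = 0, i.e. a_k = a_{k-1} + a_{k-2}.
This is the Fibonacci-type recurrence shifted so that a_0 = a_1 = 1.
Iterating: a_0=1, a_1=1, a_2=2
a_2 = 2.

2


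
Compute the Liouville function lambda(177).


The Liouville function is lambda(k) = (-1)^Omega(k), where Omega(k) counts the prime factors of k with multiplicity.
Factoring: 177 = 3 * 59, so Omega(177) = 2.
lambda(177) = (-1)^2 = 1.

1


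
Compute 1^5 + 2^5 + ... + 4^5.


This power sum has a closed form given by Faulhaber's formula
sum_{k=1}^{m} k^p = (1 / (p + 1)) * sum_{j=0}^{p} C(p + 1, j) B_j m^(p + 1 - j),
but for small m direct computation is fastest:
1 + 32 + 243 + 1024 = 1300.

1300


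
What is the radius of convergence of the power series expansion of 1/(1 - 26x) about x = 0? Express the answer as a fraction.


Expanding 1/(1 - 26x) = sum_{k>=0} 26^k x^k, the series converges when |26x| < 1, i.e., |x| < 1/26.
So the radius of convergence is 1/26 = 1/26.

1/26


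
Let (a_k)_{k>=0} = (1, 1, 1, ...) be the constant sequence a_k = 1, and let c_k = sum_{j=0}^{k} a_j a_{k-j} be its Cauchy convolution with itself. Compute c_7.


Since a_j = 1 for all j >= 0, the convolution sum becomes
c_k = sum_{j=0}^{k} 1 * 1 = 1 * (k + 1).
Equivalently, the generating function of (a_k) is 1/(1 - x) and its square is 1/(1 - x)^2 = sum_{k>=0} 1(k + 1) x^k.
For k = 7: 1 * 8 = 8.

8


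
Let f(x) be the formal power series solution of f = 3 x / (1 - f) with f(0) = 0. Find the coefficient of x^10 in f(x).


Apply Lagrange inversion: f = 3 x * phi(f) with phi(t) = 1/(1 - t), so
[x^n] f = 3^n * (1/n) [t^(n-1)] phi(t)^n = 3^n * (1/n) [t^(n-1)] (1 - t)^(-n) = 3^n * (1/n) C(2n - 2, n - 1) = 3^n * C_{n-1}.
For n = 10: C_9 = C(18, 9) / 10 = 48620/10 = 4862.
With the 3^10 = 59049 factor, the coefficient is 59049 * 4862 = 287096238.

287096238


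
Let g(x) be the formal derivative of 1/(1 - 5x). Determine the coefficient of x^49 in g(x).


Differentiate termwise: d/dx sum_{k>=0} 5^k x^k = sum_{k>=1} k 5^k x^(k-1) = sum_{j>=0} (j+1) 5^(j+1) x^j.
Equivalently, d/dx [1/(1 - 5x)] = 5/(1 - 5x)^2.
For j = 49: 50 * 5^50 = 50 * 88817841970012523233890533447265625 = 4440892098500626161694526672363281250.

4440892098500626161694526672363281250


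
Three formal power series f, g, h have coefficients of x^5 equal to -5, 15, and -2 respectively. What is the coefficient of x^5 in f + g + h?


Series addition is componentwise:
-5 + 15 + -2
= 8

8


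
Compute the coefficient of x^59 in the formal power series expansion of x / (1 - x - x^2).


Let f(x) = sum_{k>=0} a_k x^k. Multiplying f(x) * (1 - x - x^2) = x and matching coefficients gives a_0 = 0, a_1 = 1, and a_k = a_{k-1} + a_{k-2} for k >= 2. These are the Fibonacci numbers F_k.
Iterating from F_0 = 0, F_1 = 1:
F_0=0, F_1=1, F_2=1, F_3=2, F_4=3, F_5=5, F_6=8, F_7=13, F_8=21, F_9=34, ...
F_59 = 956722026041.

956722026041


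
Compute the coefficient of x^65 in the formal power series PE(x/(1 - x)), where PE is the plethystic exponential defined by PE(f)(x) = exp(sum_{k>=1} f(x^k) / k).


For f(x) = x/(1 - x) we have
sum_{k>=1} f(x^k) / k = sum_{k>=1} (1/k) * x^k / (1 - x^k) = sum_{k, m >= 1} x^(k m) / k,
which after exponentiating simplifies to
PE(x/(1 - x)) = prod_{k>=1} 1 / (1 - x^k).
This is the generating function for the partition function p(n), so the coefficient of x^65 is p(65).
Computing p(65) by dynamic programming over parts 1, 2, ..., 65: p(65) = 2012558.

2012558


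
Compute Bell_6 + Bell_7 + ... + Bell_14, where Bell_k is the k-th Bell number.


Recall Bell_k counts set partitions of a k-set (with Bell_0 = 1 by convention).
Bell_6 through Bell_14: 203, 877, 4140, 21147, 115975, 678570, 4213597, 27644437, 190899322
Sum = 203 + 877 + 4140 + 21147 + 115975 + 678570 + 4213597 + 27644437 + 190899322 = 223578268.

223578268


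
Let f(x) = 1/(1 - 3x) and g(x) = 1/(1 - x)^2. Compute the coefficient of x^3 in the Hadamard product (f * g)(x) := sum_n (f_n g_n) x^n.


f has coefficients f_k = 3^k. For g = 1/(1 - x)^2 the coefficient is g_k = C(k + 1, 1) = k + 1. The Hadamard coefficient is (f * g)_k = 3^k * (k + 1).
For k = 3: 3^3 * 4 = 27 * 4 = 108.

108


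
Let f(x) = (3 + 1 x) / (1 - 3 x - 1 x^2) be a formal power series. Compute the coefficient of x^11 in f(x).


Write f(x) = sum_{k>=0} a_k x^k. Multiplying both sides by 1 - 3 x - 1 x^2 gives
(1 - 3 x - 1 x^2) sum_{k>=0} a_k x^k = 3 + 1 x.
Matching coefficients:
 x^0: a_0 = 3
 x^1: a_1 - 3 a_0 = 1  =>  a_1 = 3*3 + 1 = 10
 x^k (k >= 2): a_k = 3 a_{k-1} + 1 a_{k-2}.
Iterating: a_2 = 33, a_3 = 109, a_4 = 360, a_5 = 1189, a_6 = 3927, a_7 = 12970, a_8 = 42837, a_9 = 141481, a_10 = 467280, a_11 = 1543321.
So the coefficient of x^11 is 1543321.

1543321


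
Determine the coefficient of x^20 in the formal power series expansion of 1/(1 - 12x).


The geometric series identity gives 1/(1 - c x) = sum_{k>=0} c^k x^k, so the coefficient of x^k is c^k.
Here c = 12 and k = 20.
Computing: 12^20 = 3833759992447475122176

3833759992447475122176


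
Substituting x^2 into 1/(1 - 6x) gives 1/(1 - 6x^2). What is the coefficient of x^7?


Since 1/(1 - 6x^2) only has even powers of x,
the coefficient of x^7 (odd) is 0.

0


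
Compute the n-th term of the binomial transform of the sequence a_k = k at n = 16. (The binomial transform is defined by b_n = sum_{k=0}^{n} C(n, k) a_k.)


With a_k = k, b_n = sum_{k=0}^{n} C(n, k) k. Using k * C(n, k) = n * C(n-1, k-1) gives b_n = n * sum_{k>=1} C(n-1, k-1) = n * 2^(n-1).
For n = 16: 16 * 2^15 = 16 * 32768 = 524288.

524288


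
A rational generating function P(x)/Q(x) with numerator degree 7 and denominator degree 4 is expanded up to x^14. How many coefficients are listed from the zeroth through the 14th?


Expanding up to x^14 gives the coefficients for x^0, x^1, ..., x^14.
That is 14 + 1 = 15 coefficients in total.

15


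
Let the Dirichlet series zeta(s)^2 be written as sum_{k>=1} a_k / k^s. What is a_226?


The Dirichlet convolution of the constant function 1 with itself gives (1 * 1)(k) = sum_{d | k} 1 = d(k), the number of positive divisors of k.
Since zeta(s) = sum_{k>=1} 1/k^s, we have zeta(s)^2 = sum_{k>=1} d(k)/k^s, so a_k = d(k).
For k = 226: the divisors are 1, 2, 113, 226.
Count = 4.

4


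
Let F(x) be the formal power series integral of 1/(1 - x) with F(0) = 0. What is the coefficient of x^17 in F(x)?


1/(1 - x) = sum_{k>=0} x^k. Integrating termwise and using F(0) = 0 gives
F(x) = sum_{k>=0} x^(k+1) / (k+1) = sum_{m>=1} x^m / m = -ln(1 - x).
So the coefficient of x^17 is 1/17 = 1/17.

1/17


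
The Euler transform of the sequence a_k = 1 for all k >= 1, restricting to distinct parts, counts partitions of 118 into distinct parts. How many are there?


Partitions of 118 into distinct parts can be computed via generating function.
Product (1+x)(1+x^2)(1+x^3)...
The coefficient of x^118 = 1881578

1881578


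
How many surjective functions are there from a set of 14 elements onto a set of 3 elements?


By inclusion-exclusion on which target elements are missed, the number of surjections from an n-set onto a k-set is
surj(n, k) = sum_{j=0}^{k} (-1)^j C(k, j) (k - j)^n.
Equivalently surj(n, k) = k! * S(n, k), where S(n, k) is the Stirling number of the second kind.
For n = 14, k = 3:
S(14, 3) = 788970, so
surj = 3! * 788970 = 6 * 788970 = 4733820.

4733820


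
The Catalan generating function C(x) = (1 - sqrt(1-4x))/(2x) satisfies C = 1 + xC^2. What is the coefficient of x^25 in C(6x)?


Substituting x -> 6x scales the n-th coefficient by 6^n, so [x^25] C(6x) = 6^25 * C_25.
C_25 = C(2*25, 25)/(26) = 126410606437752/26 = 4861946401452.
So 6^25 * 4861946401452 = 28430288029929701376 * 4861946401452 = 138226536579360582077576172797952.

138226536579360582077576172797952


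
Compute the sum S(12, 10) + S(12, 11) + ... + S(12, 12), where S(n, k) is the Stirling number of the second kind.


By definition, S(n, k) counts partitions of an n-set into exactly k nonempty blocks.
Computing row n = 12 for k = 10..12:
S(12, k): 1705, 66, 1
Sum = 1772.

1772


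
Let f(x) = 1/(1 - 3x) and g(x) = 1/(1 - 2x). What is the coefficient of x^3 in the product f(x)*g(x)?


The coefficient of x^n in f*g is the Cauchy product: sum_{k=0}^{n} a^k * b^(n-k).
With a=3, b=2, n=3:
sum_{k=0}^{3} 3^k * 2^(3-k)
= 65

65


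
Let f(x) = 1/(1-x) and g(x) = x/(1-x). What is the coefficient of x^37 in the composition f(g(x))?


First simplify the composition: f(g(x)) = 1/(1 - x/(1-x)) = (1-x)/((1-x) - x) = (1-x)/(1-2x).
Now extract the coefficient. Write (1-x)/(1-2x) = 1/(1-2x) - x/(1-2x).
The coefficient of x^n in 1/(1-2x) is 2^n, and in x/(1-2x) is 2^(n-1) (for n >= 1).
So the coefficient of x^37 is 2^37 - 2^36 = 137438953472 - 68719476736 = 68719476736.

68719476736


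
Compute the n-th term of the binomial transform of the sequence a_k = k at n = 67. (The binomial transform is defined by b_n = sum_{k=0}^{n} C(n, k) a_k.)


With a_k = k, b_n = sum_{k=0}^{n} C(n, k) k. Using k * C(n, k) = n * C(n-1, k-1) gives b_n = n * sum_{k>=1} C(n-1, k-1) = n * 2^(n-1).
For n = 67: 67 * 2^66 = 67 * 73786976294838206464 = 4943727411754159833088.

4943727411754159833088


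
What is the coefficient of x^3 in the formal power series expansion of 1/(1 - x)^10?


The negative binomial / multiset identity is
1/(1 - x)^r = sum_{k>=0} C(k + r - 1, r - 1) x^k.
Here r = 10 and k = 3, so the coefficient is
C(3 + 9, 9) = C(12, 9)
= 220

220


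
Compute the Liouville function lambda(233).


The Liouville function is lambda(k) = (-1)^Omega(k), where Omega(k) counts the prime factors of k with multiplicity.
Factoring: 233 = 233, so Omega(233) = 1.
lambda(233) = (-1)^1 = -1.

-1


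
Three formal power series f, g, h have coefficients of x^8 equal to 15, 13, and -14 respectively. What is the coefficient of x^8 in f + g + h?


Series addition is componentwise:
15 + 13 + -14
= 14

14


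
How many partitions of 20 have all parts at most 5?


Using the generating function (1-x)^(-1)(1-x^2)^(-1)...(1-x^5)^(-1),
the coefficient of x^20 counts these restricted partitions.
Result = 192

192


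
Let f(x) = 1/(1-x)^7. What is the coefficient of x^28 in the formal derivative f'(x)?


Differentiate: d/dx [ 1/(1-x)^r ] = r / (1-x)^(r+1).
Here r = 7, so f'(x) = 7 / (1-x)^8.
The expansion of 1/(1-x)^(r+1) has coefficient of x^n equal to C(n+r, r).
So the coefficient of x^28 in f'(x) is
7 * C(35, 7) = 7 * 6724520 = 47071640

47071640


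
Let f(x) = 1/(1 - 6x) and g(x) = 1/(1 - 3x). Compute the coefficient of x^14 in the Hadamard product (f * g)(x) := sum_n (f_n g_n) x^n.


f has coefficients f_k = 6^k and g has coefficients g_k = 3^k, so the Hadamard product has coefficient (f*g)_k = 6^k * 3^k = 18^k.
For k = 14: 18^14 = 374813367582081024.

374813367582081024


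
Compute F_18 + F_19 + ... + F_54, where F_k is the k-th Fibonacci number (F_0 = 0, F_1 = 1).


Use the identity sum_{k=0}^{N} F_k = F_{N+2} - 1 (which follows from F_{k+2} - F_{k+1} = F_k). Then
sum_{k=18}^{54} F_k = (F_{56} - 1) - (F_{19} - 1) = F_{56} - F_{19}.
Computing: F_{56} = 225851433717, F_{19} = 4181, so
Sum = 225851433717 - 4181 = 225851429536.

225851429536


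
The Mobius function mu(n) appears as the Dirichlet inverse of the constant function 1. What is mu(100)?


100 has a squared prime factor, so mu(100) = 0.
Factorization reveals a repeated prime.

0


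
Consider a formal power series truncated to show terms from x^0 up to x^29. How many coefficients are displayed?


From x^0 to x^29 inclusive, the count is 29 - 0 + 1 = 30.

30


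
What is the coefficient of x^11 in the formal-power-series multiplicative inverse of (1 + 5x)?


The inverse is 1/(1 + 5x). Apply the geometric identity 1/(1 - y) = sum_{k>=0} y^k with y = -5x:
1/(1 + 5x) = sum_{k>=0} (-5)^k x^k.
So the coefficient of x^11 is (-5)^11 = -48828125.

-48828125


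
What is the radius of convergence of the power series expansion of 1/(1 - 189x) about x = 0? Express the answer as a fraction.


Expanding 1/(1 - 189x) = sum_{k>=0} 189^k x^k, the series converges when |189x| < 1, i.e., |x| < 1/189.
So the radius of convergence is 1/189 = 1/189.

1/189


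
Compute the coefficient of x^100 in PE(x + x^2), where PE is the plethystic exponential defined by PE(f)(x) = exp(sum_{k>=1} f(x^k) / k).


With f(x) = x + x^2, the exponent is sum_{k>=1} (x^k + x^(2k)) / k = -ln(1 - x) - ln(1 - x^2). Exponentiating:
PE(x + x^2) = 1 / ((1 - x)(1 - x^2)).
This is the generating function for partitions of n into parts of size 1 or 2. The number of 2's can be any j in 0..50, and the rest are 1's, so
[x^100] = floor(100/2) + 1 = 51.

51


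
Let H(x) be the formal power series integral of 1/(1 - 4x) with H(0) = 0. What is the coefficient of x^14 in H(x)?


1/(1 - 4x) = sum_{k>=0} 4^k x^k. Integrating termwise with H(0) = 0:
H(x) = sum_{k>=0} 4^k x^(k+1) / (k+1) = sum_{m>=1} 4^(m-1) x^m / m.
For m = 14: 4^13/14 = 67108864/14 = 33554432/7.

33554432/7


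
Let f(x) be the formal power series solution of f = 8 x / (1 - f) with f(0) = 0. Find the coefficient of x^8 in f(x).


Apply Lagrange inversion: f = 8 x * phi(f) with phi(t) = 1/(1 - t), so
[x^n] f = 8^n * (1/n) [t^(n-1)] phi(t)^n = 8^n * (1/n) [t^(n-1)] (1 - t)^(-n) = 8^n * (1/n) C(2n - 2, n - 1) = 8^n * C_{n-1}.
For n = 8: C_7 = C(14, 7) / 8 = 3432/8 = 429.
With the 8^8 = 16777216 factor, the coefficient is 16777216 * 429 = 7197425664.

7197425664


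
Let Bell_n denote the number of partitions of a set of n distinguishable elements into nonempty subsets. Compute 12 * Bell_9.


Bell_9 can be computed from the Bell triangle or from Dobinski's identity Bell_n = (1/e) * sum_{k>=0} k^n / k!.
Computing Bell_9 = 21147.
Then 12 * 21147 = 253764.

253764


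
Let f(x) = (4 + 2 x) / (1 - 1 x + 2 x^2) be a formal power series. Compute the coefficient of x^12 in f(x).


Write f(x) = sum_{k>=0} a_k x^k. Multiplying both sides by 1 - 1 x + 2 x^2 gives
(1 - 1 x + 2 x^2) sum_{k>=0} a_k x^k = 4 + 2 x.
Matching coefficients:
 x^0: a_0 = 4
 x^1: a_1 - 1 a_0 = 2  =>  a_1 = 1*4 + 2 = 6
 x^k (k >= 2): a_k = 1 a_{k-1} - 2 a_{k-2}.
Iterating: a_2 = -2, a_3 = -14, a_4 = -10, a_5 = 18, a_6 = 38, a_7 = 2, a_8 = -74, a_9 = -78, a_10 = 70, a_11 = 226, a_12 = 86.
So the coefficient of x^12 is 86.

86


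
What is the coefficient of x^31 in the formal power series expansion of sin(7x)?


The Maclaurin series is sin(t) = sum_{k>=0} (-1)^k t^(2k+1) / (2k+1)!, so substituting t = 7x, only odd powers of x are nonzero, with coefficient of x^(2k+1) equal to (-1)^k 7^(2k+1) / (2k+1)!.
Write 31 = 2*15 + 1, giving the coefficient (-1)^15 * 7^31 / 31! = -157775382034845806615042743/8222838654177922817725562880000000 = -65712362363534280139543/3424755790994553443450880000000.

-65712362363534280139543/3424755790994553443450880000000


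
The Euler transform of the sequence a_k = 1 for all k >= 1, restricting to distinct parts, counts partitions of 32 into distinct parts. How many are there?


Partitions of 32 into distinct parts can be computed via generating function.
Product (1+x)(1+x^2)(1+x^3)...
The coefficient of x^32 = 390

390


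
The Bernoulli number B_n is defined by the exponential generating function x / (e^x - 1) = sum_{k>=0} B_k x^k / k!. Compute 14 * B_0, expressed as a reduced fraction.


Bernoulli numbers can also be computed recursively via B_0 = 1 and sum_{j=0}^{m} C(m+1, j) B_j = 0 for m >= 1. Odd-index Bernoulli numbers vanish for k >= 3.
Computing B_0 = 1, so 14 * B_0 = 14 * 1 = 14.

14


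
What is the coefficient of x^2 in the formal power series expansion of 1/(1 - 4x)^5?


The general identity 1/(1 - c x)^r = sum_{k>=0} c^k C(k + r - 1, r - 1) x^k follows by substituting y = c x into 1/(1 - y)^r = sum_{k>=0} C(k + r - 1, r - 1) y^k.
For c = 4, r = 5, k = 2:
4^2 * C(6, 4) = 16 * 15 = 240.

240


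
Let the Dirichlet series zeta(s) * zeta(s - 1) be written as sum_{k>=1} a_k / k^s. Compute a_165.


Convolution gives a_k = sum_{d | k} d * 1 = sum_{d | k} d = sigma(k), the sum of positive divisors of k.
For k = 165, the divisors are 1, 3, 5, 11, 15, 33, 55, 165, so
sigma(165) = 1 + 3 + 5 + 11 + 15 + 33 + 55 + 165 = 288.

288


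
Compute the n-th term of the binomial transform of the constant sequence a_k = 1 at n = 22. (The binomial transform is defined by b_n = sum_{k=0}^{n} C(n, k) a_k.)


With a_k = 1 for all k, b_n = sum_{k=0}^{n} C(n, k) = 2^n by the binomial theorem.
For n = 22: 2^22 = 4194304.

4194304


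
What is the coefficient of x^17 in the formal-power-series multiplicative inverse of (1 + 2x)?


The inverse is 1/(1 + 2x). Apply the geometric identity 1/(1 - y) = sum_{k>=0} y^k with y = -2x:
1/(1 + 2x) = sum_{k>=0} (-2)^k x^k.
So the coefficient of x^17 is (-2)^17 = -131072.

-131072


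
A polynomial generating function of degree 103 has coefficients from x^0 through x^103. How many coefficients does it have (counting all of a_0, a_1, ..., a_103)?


A polynomial of degree 103 takes the form a_0 + a_1 x + ... + a_103 x^103.
The number of coefficients is 103 + 1 = 104.

104


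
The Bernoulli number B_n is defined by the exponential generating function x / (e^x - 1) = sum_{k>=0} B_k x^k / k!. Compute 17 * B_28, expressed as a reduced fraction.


Bernoulli numbers can also be computed recursively via B_0 = 1 and sum_{j=0}^{m} C(m+1, j) B_j = 0 for m >= 1. Odd-index Bernoulli numbers vanish for k >= 3.
Computing B_28 = -23749461029/870, so 17 * B_28 = 17 * -23749461029/870 = -403740837493/870.

-403740837493/870


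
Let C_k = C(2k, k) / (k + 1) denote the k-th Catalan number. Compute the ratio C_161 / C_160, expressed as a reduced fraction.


Using C_k = (2k)! / (k! (k+1)!), the ratio C_{k+1}/C_k simplifies to
C_{k+1}/C_k = [(2k+2)! / ((k+1)! (k+2)!)] * [k! (k+1)! / (2k)!]
 = (2k+2)(2k+1) / ((k+1)(k+2)) = 2(2k+1) / (k+2).
For k = 160: 2(2*160 + 1) / (160 + 2) = 642/162 = 107/27.

107/27


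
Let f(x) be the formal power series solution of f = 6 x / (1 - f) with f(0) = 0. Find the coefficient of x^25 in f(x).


Apply Lagrange inversion: f = 6 x * phi(f) with phi(t) = 1/(1 - t), so
[x^n] f = 6^n * (1/n) [t^(n-1)] phi(t)^n = 6^n * (1/n) [t^(n-1)] (1 - t)^(-n) = 6^n * (1/n) C(2n - 2, n - 1) = 6^n * C_{n-1}.
For n = 25: C_24 = C(48, 24) / 25 = 32247603683100/25 = 1289904147324.
With the 6^25 = 28430288029929701376 factor, the coefficient is 28430288029929701376 * 1289904147324 = 36672346439422195245071229517824.

36672346439422195245071229517824


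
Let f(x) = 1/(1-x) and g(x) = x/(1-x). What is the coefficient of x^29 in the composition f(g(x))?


First simplify the composition: f(g(x)) = 1/(1 - x/(1-x)) = (1-x)/((1-x) - x) = (1-x)/(1-2x).
Now extract the coefficient. Write (1-x)/(1-2x) = 1/(1-2x) - x/(1-2x).
The coefficient of x^n in 1/(1-2x) is 2^n, and in x/(1-2x) is 2^(n-1) (for n >= 1).
So the coefficient of x^29 is 2^29 - 2^28 = 536870912 - 268435456 = 268435456.

268435456


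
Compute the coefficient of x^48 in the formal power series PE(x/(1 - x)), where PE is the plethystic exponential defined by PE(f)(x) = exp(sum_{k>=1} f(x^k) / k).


For f(x) = x/(1 - x) we have
sum_{k>=1} f(x^k) / k = sum_{k>=1} (1/k) * x^k / (1 - x^k) = sum_{k, m >= 1} x^(k m) / k,
which after exponentiating simplifies to
PE(x/(1 - x)) = prod_{k>=1} 1 / (1 - x^k).
This is the generating function for the partition function p(n), so the coefficient of x^48 is p(48).
Computing p(48) by dynamic programming over parts 1, 2, ..., 48: p(48) = 147273.

147273


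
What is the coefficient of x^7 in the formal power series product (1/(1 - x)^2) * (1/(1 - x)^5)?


Combine the factors: (1/(1 - x)^2) * (1/(1 - x)^5) = 1/(1 - x)^7.
Then use 1/(1 - x)^r = sum_{k>=0} C(k + r - 1, r - 1) x^k with r = 7 and k = 7:
C(13, 6) = 1716.

1716


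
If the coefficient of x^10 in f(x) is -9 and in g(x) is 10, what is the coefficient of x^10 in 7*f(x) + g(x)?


Scalar multiplication scales coefficients: 7 * -9 = -63.
Then add the g coefficient: -63 + 10
= -53

-53


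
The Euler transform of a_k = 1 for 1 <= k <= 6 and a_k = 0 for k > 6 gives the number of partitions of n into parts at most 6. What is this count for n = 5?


Partitions of 5 into parts at most 6:
Using generating function (1-x)^(-1)(1-x^2)^(-1)...(1-x^6)^(-1),
the coefficient of x^5 = 7

7


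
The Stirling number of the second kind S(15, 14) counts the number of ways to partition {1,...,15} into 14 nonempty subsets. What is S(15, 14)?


Using the explicit formula S(n,k) = (1/k!) sum_{j=0}^{k} (-1)^(k-j) C(k,j) j^n:
S(15, 14) = 105
Equivalently, S(n,k) is n! times the coefficient of x^n in the EGF (e^x - 1)^k / k!.

105


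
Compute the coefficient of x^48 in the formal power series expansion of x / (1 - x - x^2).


Let f(x) = sum_{k>=0} a_k x^k. Multiplying f(x) * (1 - x - x^2) = x and matching coefficients gives a_0 = 0, a_1 = 1, and a_k = a_{k-1} + a_{k-2} for k >= 2. These are the Fibonacci numbers F_k.
Iterating from F_0 = 0, F_1 = 1:
F_0=0, F_1=1, F_2=1, F_3=2, F_4=3, F_5=5, F_6=8, F_7=13, F_8=21, F_9=34, ...
F_48 = 4807526976.

4807526976


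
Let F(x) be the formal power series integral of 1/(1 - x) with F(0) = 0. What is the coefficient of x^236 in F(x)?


1/(1 - x) = sum_{k>=0} x^k. Integrating termwise and using F(0) = 0 gives
F(x) = sum_{k>=0} x^(k+1) / (k+1) = sum_{m>=1} x^m / m = -ln(1 - x).
So the coefficient of x^236 is 1/236 = 1/236.

1/236


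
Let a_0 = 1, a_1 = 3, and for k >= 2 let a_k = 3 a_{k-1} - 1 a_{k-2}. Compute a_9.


Iterating the recurrence forward:
a_0 = 1
a_1 = 3
a_2 = 3*3 - 1*1 = 8
a_3 = 3*8 - 1*3 = 21
a_4 = 3*21 - 1*8 = 55
a_5 = 3*55 - 1*21 = 144
a_6 = 3*144 - 1*55 = 377
a_7 = 3*377 - 1*144 = 987
a_8 = 3*987 - 1*377 = 2584
a_9 = 3*2584 - 1*987 = 6765
So a_9 = 6765.

6765


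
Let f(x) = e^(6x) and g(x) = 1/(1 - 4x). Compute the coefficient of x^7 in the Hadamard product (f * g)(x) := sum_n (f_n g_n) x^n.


Expanding: f_k = 6^k/k! (from e^(6x)) and g_k = 4^k (from 1/(1 - 4x)). So the Hadamard coefficient (f * g)_k = 6^k 4^k / k! = (24)^k / k!.
For k = 7: 24^7/7! = 4586471424/5040 = 31850496/35.

31850496/35


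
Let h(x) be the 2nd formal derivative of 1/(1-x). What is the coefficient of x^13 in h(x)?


Differentiating 2 times: d^2/dx^2 [1/(1-x)] = 2!/(1-x)^3.
The expansion 1/(1-x)^3 = sum_{k>=0} C(k+2, 2) x^k, so the coefficient of x^n in 2!/(1-x)^3 is 2! * C(n+2, 2).
For n = 13: 2 * C(15, 2) = 2 * 105 = 210

210


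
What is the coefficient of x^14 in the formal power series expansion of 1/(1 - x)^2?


The negative binomial / multiset identity is
1/(1 - x)^r = sum_{k>=0} C(k + r - 1, r - 1) x^k.
Here r = 2 and k = 14, so the coefficient is
C(14 + 1, 1) = C(15, 1)
= 15

15


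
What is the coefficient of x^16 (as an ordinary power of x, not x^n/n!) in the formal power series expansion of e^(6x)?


The exponential series is e^y = sum_{k>=0} y^k / k!. Substituting y = 6x gives
e^(6x) = sum_{k>=0} 6^k x^k / k!.
So the coefficient of x^n is a^n/n! with a = 6, n = 16:
6^16 / 16! = 2821109907456/20922789888000 = 118098/875875

118098/875875


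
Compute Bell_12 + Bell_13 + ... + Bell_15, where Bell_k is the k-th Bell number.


Recall Bell_k counts set partitions of a k-set (with Bell_0 = 1 by convention).
Bell_12 through Bell_15: 4213597, 27644437, 190899322, 1382958545
Sum = 4213597 + 27644437 + 190899322 + 1382958545 = 1605715901.

1605715901


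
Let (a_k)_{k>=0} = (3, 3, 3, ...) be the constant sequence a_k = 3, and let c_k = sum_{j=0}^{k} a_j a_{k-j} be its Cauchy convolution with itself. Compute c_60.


Since a_j = 3 for all j >= 0, the convolution sum becomes
c_k = sum_{j=0}^{k} 3 * 3 = 9 * (k + 1).
Equivalently, the generating function of (a_k) is 3/(1 - x) and its square is 9/(1 - x)^2 = sum_{k>=0} 9(k + 1) x^k.
For k = 60: 9 * 61 = 549.

549


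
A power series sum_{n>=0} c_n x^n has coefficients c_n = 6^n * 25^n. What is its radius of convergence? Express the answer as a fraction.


By the root test (Cauchy-Hadamard), the radius is R = 1 / limsup_n |c_n|^(1/n).
Here |c_n|^(1/n) = (6^n * 25^n)^(1/n) = 6 * 25 = 150 for all n.
So R = 1/150 = 1/150.

1/150


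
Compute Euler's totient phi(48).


phi(n) counts integers in [1, n] coprime to n. Using the multiplicative formula phi(n) = n * prod_{p | n} (1 - 1/p):
48 = 2^4 * 3, so
phi(48) = 48 * (1 - 1/2) * (1 - 1/3) = 16.

16


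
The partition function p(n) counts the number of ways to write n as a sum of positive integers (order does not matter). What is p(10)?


Using the generating function prod_{k>=1} 1/(1-x^k), we compute p(10).
By dynamic programming over parts 1 through 10:
p(10) = 42

42


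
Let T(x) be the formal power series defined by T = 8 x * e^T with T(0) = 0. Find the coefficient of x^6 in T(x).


Apply the Lagrange inversion formula: if T = 8 x * phi(T) with phi(t) = e^t, then
[x^n] T = 8^n * (1/n) [t^(n-1)] phi(t)^n = 8^n * (1/n) [t^(n-1)] e^(n t) = 8^n * (1/n) * n^(n-1) / (n-1)! = 8^n * n^(n-1) / n!.
When c = 1 this is the Cayley count of rooted labeled trees on n vertices, divided by n!.
For n = 6: 8^6 * 6^5 / 6! = 262144 * 7776/720 = 14155776/5.

14155776/5


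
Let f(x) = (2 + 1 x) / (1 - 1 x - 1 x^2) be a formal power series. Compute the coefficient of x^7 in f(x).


Write f(x) = sum_{k>=0} a_k x^k. Multiplying both sides by 1 - 1 x - 1 x^2 gives
(1 - 1 x - 1 x^2) sum_{k>=0} a_k x^k = 2 + 1 x.
Matching coefficients:
 x^0: a_0 = 2
 x^1: a_1 - 1 a_0 = 1  =>  a_1 = 1*2 + 1 = 3
 x^k (k >= 2): a_k = 1 a_{k-1} + 1 a_{k-2}.
Iterating: a_2 = 5, a_3 = 8, a_4 = 13, a_5 = 21, a_6 = 34, a_7 = 55.
So the coefficient of x^7 is 55.

55


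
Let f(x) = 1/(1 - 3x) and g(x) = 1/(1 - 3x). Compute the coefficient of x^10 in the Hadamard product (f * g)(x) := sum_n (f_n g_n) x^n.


f has coefficients f_k = 3^k and g has coefficients g_k = 3^k, so the Hadamard product has coefficient (f*g)_k = 3^k * 3^k = 9^k.
For k = 10: 9^10 = 3486784401.

3486784401


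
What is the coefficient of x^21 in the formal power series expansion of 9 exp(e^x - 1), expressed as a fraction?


exp(e^x - 1) is the exponential generating function for the Bell numbers Bell_k: exp(e^x - 1) = sum_{k>=0} Bell_k x^k / k!.
So the coefficient of x^21 in 9 exp(e^x - 1) is 9 Bell_21 / 21!.
Computing: Bell_21 = 474869816156751 and 21! = 51090942171709440000, giving
9 * 474869816156751/51090942171709440000 = 158289938718917/1892257117470720000.

158289938718917/1892257117470720000


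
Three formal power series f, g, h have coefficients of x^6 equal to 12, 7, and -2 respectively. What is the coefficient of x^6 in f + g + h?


Series addition is componentwise:
12 + 7 + -2
= 17

17


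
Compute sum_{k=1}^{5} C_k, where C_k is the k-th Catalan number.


C_1 through C_5: 1, 2, 5, 14, 42
Sum = 1 + 2 + 5 + 14 + 42
= 64

64


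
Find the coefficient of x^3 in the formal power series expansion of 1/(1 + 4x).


Write 1/(1 + c x) = 1/(1 - (-c) x) and apply the geometric-series identity
1/(1 - y) = sum_{k>=0} y^k to get 1/(1 + c x) = sum_{k>=0} (-c)^k x^k.
So the coefficient of x^k is (-c)^k = (-1)^k * c^k.
Here c = 4 and k = 3:
(-4)^3 = -1 * 64 = -64

-64


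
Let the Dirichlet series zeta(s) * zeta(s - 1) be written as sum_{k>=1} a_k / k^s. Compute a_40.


Convolution gives a_k = sum_{d | k} d * 1 = sum_{d | k} d = sigma(k), the sum of positive divisors of k.
For k = 40, the divisors are 1, 2, 4, 5, 8, 10, 20, 40, so
sigma(40) = 1 + 2 + 4 + 5 + 8 + 10 + 20 + 40 = 90.

90


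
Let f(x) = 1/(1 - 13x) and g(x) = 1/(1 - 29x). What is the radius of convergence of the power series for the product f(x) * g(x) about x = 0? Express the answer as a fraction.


The radius of 1/(1 - 13x) is 1/13 (nearest singularity at x = 1/13), and the radius of 1/(1 - 29x) is 1/29.
The product f(x)*g(x) = 1/((1 - 13x)(1 - 29x)) has singularities at both 1/13 and 1/29, so its radius of convergence is the distance to the nearest one:
min(1/13, 1/29) = 1/29.

1/29


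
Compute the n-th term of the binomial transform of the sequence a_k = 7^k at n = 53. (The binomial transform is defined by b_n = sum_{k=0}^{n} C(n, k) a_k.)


With a_k = 7^k, b_n = sum_{k=0}^{n} C(n, k) 7^k = (1 + 7)^n by the binomial theorem.
For n = 53: (1 + 7)^53 = 8^53 = 730750818665451459101842416358141509827966271488.

730750818665451459101842416358141509827966271488


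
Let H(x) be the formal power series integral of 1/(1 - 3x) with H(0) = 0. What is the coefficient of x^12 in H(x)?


1/(1 - 3x) = sum_{k>=0} 3^k x^k. Integrating termwise with H(0) = 0:
H(x) = sum_{k>=0} 3^k x^(k+1) / (k+1) = sum_{m>=1} 3^(m-1) x^m / m.
For m = 12: 3^11/12 = 177147/12 = 59049/4.

59049/4


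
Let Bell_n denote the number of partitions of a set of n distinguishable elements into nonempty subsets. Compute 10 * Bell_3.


Bell_3 can be computed from the Bell triangle or from Dobinski's identity Bell_n = (1/e) * sum_{k>=0} k^n / k!.
Computing Bell_3 = 5.
Then 10 * 5 = 50.

50


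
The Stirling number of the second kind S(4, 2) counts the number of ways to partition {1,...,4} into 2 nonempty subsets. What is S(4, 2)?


Using the explicit formula S(n,k) = (1/k!) sum_{j=0}^{k} (-1)^(k-j) C(k,j) j^n:
S(4, 2) = 7
Equivalently, S(n,k) is n! times the coefficient of x^n in the EGF (e^x - 1)^k / k!.

7


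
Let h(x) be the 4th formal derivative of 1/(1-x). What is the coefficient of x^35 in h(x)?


Differentiating 4 times: d^4/dx^4 [1/(1-x)] = 4!/(1-x)^5.
The expansion 1/(1-x)^5 = sum_{k>=0} C(k+4, 4) x^k, so the coefficient of x^n in 4!/(1-x)^5 is 4! * C(n+4, 4).
For n = 35: 24 * C(39, 4) = 24 * 82251 = 1974024

1974024


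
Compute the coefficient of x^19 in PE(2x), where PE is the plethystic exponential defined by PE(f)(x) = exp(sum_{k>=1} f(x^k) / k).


With f(x) = 2x, the exponent is sum_{k>=1} 2 x^k / k = 2 * (-ln(1 - x)). Exponentiating:
PE(2x) = exp(-2 ln(1 - x)) = 1/(1 - x)^2.
By the negative binomial expansion, [x^n] 1/(1 - x)^2 = C(n + 1, 1).
For n = 19: C(20, 1) = 20.

20


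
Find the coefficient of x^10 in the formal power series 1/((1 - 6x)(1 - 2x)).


By partial fractions or Cauchy convolution:
The coefficient equals sum_{k=0}^{10} 6^k * 2^(10-k).
= 90698752

90698752


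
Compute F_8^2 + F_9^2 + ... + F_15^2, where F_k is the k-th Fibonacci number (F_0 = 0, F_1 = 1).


There is a standard identity sum_{k=0}^{N} F_k^2 = F_N * F_{N+1} (proved inductively from the telescoping relation F_k^2 = F_k F_{k+1} - F_{k-1} F_k). Then
sum_{k=8}^{15} F_k^2 = F_15 F_16 - F_7 F_8.
Computing: F_15 = 610, F_16 = 987, F_7 = 13, F_8 = 21.
Sum = 610 * 987 - 13 * 21 = 601797.

601797


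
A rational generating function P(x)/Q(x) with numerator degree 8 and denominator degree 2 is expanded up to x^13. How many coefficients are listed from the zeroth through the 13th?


Expanding up to x^13 gives the coefficients for x^0, x^1, ..., x^13.
That is 13 + 1 = 14 coefficients in total.

14
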